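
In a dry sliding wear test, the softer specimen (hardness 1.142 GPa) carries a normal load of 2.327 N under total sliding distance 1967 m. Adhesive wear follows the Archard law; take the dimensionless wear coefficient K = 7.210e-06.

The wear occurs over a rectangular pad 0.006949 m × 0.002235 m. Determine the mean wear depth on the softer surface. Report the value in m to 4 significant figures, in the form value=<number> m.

Quoted intermediates are rounded, and the algebra runs at full float precision; one final rounding: 4 significant digits.
Convert: Hardness H = 1.142 GPa = 1.142e+09 Pa.
Convert: Contact area A = 0.006949 m × 0.002235 m = 1.553e-05 m².
In SI base units, W = 2.327 N, H = 1.142e+09 Pa, K = 7.210e-06.
Wear volume V = K·W·L/H = 7.210e-06 · 2.327 · 1967 / 1.142e+09 = 2.890e-11 m³.
Mean depth h = V/A = 2.890e-11 / 1.553e-05 = 1.861e-06 m.

value=1.861e-06 m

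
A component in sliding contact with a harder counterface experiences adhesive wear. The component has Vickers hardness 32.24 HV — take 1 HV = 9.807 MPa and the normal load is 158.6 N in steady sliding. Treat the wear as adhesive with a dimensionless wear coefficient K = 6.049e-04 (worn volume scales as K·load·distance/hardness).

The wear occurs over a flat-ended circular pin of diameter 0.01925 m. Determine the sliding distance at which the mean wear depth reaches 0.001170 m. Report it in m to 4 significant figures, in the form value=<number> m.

value=1122 m

The algebra holds full float precision; intermediates are displayed rounded, and rounded just once to 4 significant digits.
Convert: Hardness H = 32.24 HV × 9.807 MPa/HV = 316.2 MPa = 3.162e+08 Pa.
Convert: Contact area A = π·d²/4 = π·(0.01925 m)²/4 = 2.910e-04 m².
Restated in SI base units: W = 158.6 N, H = 3.162e+08 Pa, K = 6.049e-04.
Limit volume V_lim = h_lim·A = 0.001170 · 2.910e-04 = 3.405e-07 m³.
Sliding life L = V_lim·H/(K·W) = 3.405e-07 · 3.162e+08 / (6.049e-04 · 158.6) = 1122 m.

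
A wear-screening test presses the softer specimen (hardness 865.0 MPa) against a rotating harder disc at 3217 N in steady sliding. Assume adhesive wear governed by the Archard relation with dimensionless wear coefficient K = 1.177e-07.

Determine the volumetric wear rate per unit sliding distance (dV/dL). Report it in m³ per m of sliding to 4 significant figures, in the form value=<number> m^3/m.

value=4.377e-13 m^3/m

Displayed values are rounded; the algebra runs at exact precision. Rounded once at the end: 4 significant digits.
Hardness H = 865.0 MPa = 8.650e+08 Pa.
Working in SI base units: W = 3217 N, H = 8.650e+08 Pa, K = 1.177e-07.
Rate of wear dV/dL = K·W/H, so: 1.177e-07 · 3217 / 8.650e+08 = 4.377e-13 m³/m.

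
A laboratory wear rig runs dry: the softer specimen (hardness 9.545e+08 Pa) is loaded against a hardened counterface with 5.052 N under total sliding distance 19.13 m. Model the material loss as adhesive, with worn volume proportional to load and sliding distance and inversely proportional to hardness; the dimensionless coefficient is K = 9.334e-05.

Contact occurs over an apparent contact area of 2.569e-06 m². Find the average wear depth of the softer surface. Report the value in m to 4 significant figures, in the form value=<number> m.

value=3.679e-06 m

All arithmetic holds full float precision — intermediate values are shown rounded. Rounded once at the end to four significant figures.
As SI base values: W = 5.052 N, H = 9.545e+08 Pa, K = 9.334e-05.
Archard relation: V = K·W·L/H = 9.334e-05 · 5.052 · 19.13 / 9.545e+08 = 9.451e-12 m³.
Mean depth h = V/A = 9.451e-12 / 2.569e-06 = 3.679e-06 m.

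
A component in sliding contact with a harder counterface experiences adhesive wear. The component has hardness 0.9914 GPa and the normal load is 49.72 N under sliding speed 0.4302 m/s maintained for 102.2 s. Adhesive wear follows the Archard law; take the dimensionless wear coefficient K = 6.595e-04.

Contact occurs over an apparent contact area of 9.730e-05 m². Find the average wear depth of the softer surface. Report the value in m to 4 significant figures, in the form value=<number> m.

value=1.495e-05 m

The algebra maintains full float precision, and intermediate values are shown rounded, and one final rounding: 4 significant digits.
Convert: The distance L = v·t = 0.4302 m/s × 102.2 s = 43.97 m.
Convert: Hardness H = 0.9914 GPa = 9.914e+08 Pa.
In SI base units, W = 49.72 N, H = 9.914e+08 Pa, K = 6.595e-04.
Volume removed: V = K·W·L/H = 6.595e-04 · 49.72 · 43.97 / 9.914e+08 = 1.454e-09 m³.
Depth of wear h = V/A = 1.454e-09 / 9.730e-05 = 1.495e-05 m.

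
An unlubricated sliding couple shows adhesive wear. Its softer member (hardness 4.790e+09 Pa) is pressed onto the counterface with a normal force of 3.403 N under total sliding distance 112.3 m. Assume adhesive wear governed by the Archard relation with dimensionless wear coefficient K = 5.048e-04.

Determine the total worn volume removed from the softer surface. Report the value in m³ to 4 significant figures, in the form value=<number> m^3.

Displayed values are rounded — all arithmetic maintains exact precision, and one final rounding: 4 significant digits.
In SI base units, W = 3.403 N, H = 4.790e+09 Pa, K = 5.048e-04.
Apply Archard: V = K·W·L/H = 5.048e-04 · 3.403 · 112.3 / 4.790e+09 = 4.027e-11 m³.

value=4.027e-11 m^3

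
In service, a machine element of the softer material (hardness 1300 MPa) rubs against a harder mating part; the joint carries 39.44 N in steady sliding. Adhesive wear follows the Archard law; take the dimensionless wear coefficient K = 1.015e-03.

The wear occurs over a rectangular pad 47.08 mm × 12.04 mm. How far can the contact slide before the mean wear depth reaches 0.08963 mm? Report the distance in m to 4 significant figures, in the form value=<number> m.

Every step maintains full precision. Intermediate values appear rounded — rounded once at the end to 4 significant digits.
Hardness H = 1300 MPa = 1.300e+09 Pa.
Pad sides 47.08 mm × 12.04 mm = 0.04708 m × 0.01204 m. Contact area A = 0.04708 m × 0.01204 m = 5.668e-04 m².
Depth limit h_lim = 0.08963 mm = 8.963e-05 m.
SI base units throughout: W = 39.44 N, H = 1.300e+09 Pa, K = 1.015e-03.
Wearable volume V_lim = h_lim·A = 8.963e-05 · 5.668e-04 = 5.081e-08 m³.
Sliding life L = V_lim·H/(K·W) = 5.081e-08 · 1.300e+09 / (1.015e-03 · 39.44) = 1650 m.

value=1650 m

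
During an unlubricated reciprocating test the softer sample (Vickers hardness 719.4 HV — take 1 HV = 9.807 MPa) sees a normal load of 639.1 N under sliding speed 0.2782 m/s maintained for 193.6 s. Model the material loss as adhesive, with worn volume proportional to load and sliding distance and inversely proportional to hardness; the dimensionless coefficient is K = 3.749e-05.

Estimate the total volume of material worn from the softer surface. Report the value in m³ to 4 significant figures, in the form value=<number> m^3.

value=1.829e-10 m^3

Intermediate values are displayed rounded — each operation runs at full precision, and one final rounding: 4 significant figures.
Convert: Total distance L = v·t = 0.2782 m/s × 193.6 s = 53.86 m.
Convert: Hardness H = 719.4 HV × 9.807 MPa/HV = 7055 MPa = 7.055e+09 Pa.
Restated in SI base units: W = 639.1 N, H = 7.055e+09 Pa, K = 3.749e-05.
The Archard volume V = K·W·L/H = 3.749e-05 · 639.1 · 53.86 / 7.055e+09 = 1.829e-10 m³.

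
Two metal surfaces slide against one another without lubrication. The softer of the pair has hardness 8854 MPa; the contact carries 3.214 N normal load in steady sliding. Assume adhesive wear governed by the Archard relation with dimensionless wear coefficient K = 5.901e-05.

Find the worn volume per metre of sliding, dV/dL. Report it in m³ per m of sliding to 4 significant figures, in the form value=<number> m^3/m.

value=2.142e-14 m^3/m

All working math maintains full precision — intermediates appear rounded. Rounded once at the end: 4 significant figures.
Hardness H = 8854 MPa = 8.854e+09 Pa.
In SI base units: W = 3.214 N, H = 8.854e+09 Pa, K = 5.901e-05.
Rate of wear dV/dL = K·W/H (independent of L): 5.901e-05 · 3.214 / 8.854e+09 = 2.142e-14 m³/m.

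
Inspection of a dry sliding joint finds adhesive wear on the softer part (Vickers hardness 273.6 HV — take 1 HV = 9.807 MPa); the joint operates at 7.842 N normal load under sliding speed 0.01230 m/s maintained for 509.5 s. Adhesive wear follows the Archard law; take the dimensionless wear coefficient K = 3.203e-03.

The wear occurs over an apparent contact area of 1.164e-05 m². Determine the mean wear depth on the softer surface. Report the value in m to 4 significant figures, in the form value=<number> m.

The intermediates are printed rounded, and each operation maintains exact precision — a lone final rounding, at four significant digits.
The distance L = v·t = 0.01230 m/s × 509.5 s = 6.267 m.
Hardness H = 273.6 HV × 9.807 MPa/HV = 2683 MPa = 2.683e+09 Pa.
Expressed in SI base units: W = 7.842 N, H = 2.683e+09 Pa, K = 3.203e-03.
Worn volume V = K·W·L/H = 3.203e-03 · 7.842 · 6.267 / 2.683e+09 = 5.867e-11 m³.
Average depth h = V/A = 5.867e-11 / 1.164e-05 = 5.040e-06 m.

value=5.040e-06 m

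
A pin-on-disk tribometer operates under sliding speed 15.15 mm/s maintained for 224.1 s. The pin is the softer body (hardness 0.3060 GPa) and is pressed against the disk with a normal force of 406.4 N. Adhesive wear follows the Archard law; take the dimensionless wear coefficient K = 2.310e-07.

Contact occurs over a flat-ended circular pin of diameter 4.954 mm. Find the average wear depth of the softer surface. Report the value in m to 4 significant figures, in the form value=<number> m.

The intermediates are shown rounded — all arithmetic runs at full float precision; rounded once at the end: 4 significant digits.
Convert: Sliding speed v = 15.15 mm/s = 0.01515 m/s. Distance L = v·t = 0.01515 m/s × 224.1 s = 3.395 m.
Convert: Hardness H = 0.3060 GPa = 3.060e+08 Pa.
Convert: Pin diameter d = 4.954 mm = 0.004954 m. Contact area A = π·d²/4 = π·(0.004954 m)²/4 = 1.928e-05 m².
SI base units throughout: W = 406.4 N, H = 3.060e+08 Pa, K = 2.310e-07.
Volume removed: V = K·W·L/H = 2.310e-07 · 406.4 · 3.395 / 3.060e+08 = 1.042e-12 m³.
Average depth h = V/A = 1.042e-12 / 1.928e-05 = 5.404e-08 m.

value=5.404e-08 m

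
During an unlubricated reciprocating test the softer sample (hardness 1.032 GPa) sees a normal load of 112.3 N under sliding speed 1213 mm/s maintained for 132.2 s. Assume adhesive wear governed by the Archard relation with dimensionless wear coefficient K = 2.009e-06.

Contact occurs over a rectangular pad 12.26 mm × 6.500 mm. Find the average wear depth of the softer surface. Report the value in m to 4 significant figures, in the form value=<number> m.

The intermediates appear rounded — each operation keeps full float precision — a single final rounding to four significant figures.
Convert: Sliding speed v = 1213 mm/s = 1.213 m/s. Path length L = v·t = 1.213 m/s × 132.2 s = 160.4 m.
Convert: Hardness H = 1.032 GPa = 1.032e+09 Pa.
Convert: Pad sides 12.26 mm × 6.500 mm = 0.01226 m × 0.006500 m. Contact area A = 0.01226 m × 0.006500 m = 7.969e-05 m².
In SI base units, W = 112.3 N, H = 1.032e+09 Pa, K = 2.009e-06.
Apply Archard: V = K·W·L/H = 2.009e-06 · 112.3 · 160.4 / 1.032e+09 = 3.506e-11 m³.
Mean depth h = V/A = 3.506e-11 / 7.969e-05 = 4.399e-07 m.

value=4.399e-07 m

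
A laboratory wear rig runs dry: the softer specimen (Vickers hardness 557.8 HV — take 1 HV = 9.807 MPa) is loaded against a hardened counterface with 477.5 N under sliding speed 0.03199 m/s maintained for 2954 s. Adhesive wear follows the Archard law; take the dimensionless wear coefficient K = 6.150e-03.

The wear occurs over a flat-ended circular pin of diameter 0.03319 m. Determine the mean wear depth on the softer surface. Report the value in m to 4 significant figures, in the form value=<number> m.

value=5.863e-05 m

Intermediates appear rounded — each operation holds full precision, and a single final rounding: 4 significant digits.
Path length L = v·t = 0.03199 m/s × 2954 s = 94.50 m.
Hardness H = 557.8 HV × 9.807 MPa/HV = 5470 MPa = 5.470e+09 Pa.
Contact area A = π·d²/4 = π·(0.03319 m)²/4 = 8.652e-04 m².
Collected in SI base units: W = 477.5 N, H = 5.470e+09 Pa, K = 6.150e-03.
Apply Archard: V = K·W·L/H = 6.150e-03 · 477.5 · 94.50 / 5.470e+09 = 5.073e-08 m³.
Depth of wear h = V/A = 5.073e-08 / 8.652e-04 = 5.863e-05 m.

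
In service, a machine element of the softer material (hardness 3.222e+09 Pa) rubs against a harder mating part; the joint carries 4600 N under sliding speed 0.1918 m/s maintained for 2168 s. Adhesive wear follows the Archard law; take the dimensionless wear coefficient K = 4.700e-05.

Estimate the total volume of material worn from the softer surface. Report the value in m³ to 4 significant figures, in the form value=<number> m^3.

value=2.790e-08 m^3

Displayed values are rounded — each operation maintains full precision. Rounded just once: four significant digits.
Convert: Total distance L = v·t = 0.1918 m/s × 2168 s = 415.8 m.
Restated in SI base units: W = 4600 N, H = 3.222e+09 Pa, K = 4.700e-05.
Archard relation: V = K·W·L/H = 4.700e-05 · 4600 · 415.8 / 3.222e+09 = 2.790e-08 m³.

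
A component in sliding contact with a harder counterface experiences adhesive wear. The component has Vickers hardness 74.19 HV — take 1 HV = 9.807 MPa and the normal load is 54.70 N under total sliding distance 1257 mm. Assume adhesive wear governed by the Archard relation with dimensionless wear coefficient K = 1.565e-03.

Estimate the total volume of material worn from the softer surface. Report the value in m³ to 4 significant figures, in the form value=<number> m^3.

value=1.479e-10 m^3

The intermediates are shown rounded — the algebra holds exact precision; a lone final rounding: four significant figures.
Convert: Distance covered L = 1257 mm = 1.257 m.
Convert: Hardness H = 74.19 HV × 9.807 MPa/HV = 727.6 MPa = 7.276e+08 Pa.
Expressed in SI base units: W = 54.70 N, H = 7.276e+08 Pa, K = 1.565e-03.
By Archard's law, V = K·W·L/H = 1.565e-03 · 54.70 · 1.257 / 7.276e+08 = 1.479e-10 m³.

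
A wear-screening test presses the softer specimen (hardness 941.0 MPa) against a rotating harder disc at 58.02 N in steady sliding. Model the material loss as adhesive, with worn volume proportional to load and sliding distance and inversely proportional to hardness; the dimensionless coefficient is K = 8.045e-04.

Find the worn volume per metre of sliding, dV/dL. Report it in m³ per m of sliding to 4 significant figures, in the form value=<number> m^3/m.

value=4.960e-11 m^3/m

Intermediates are printed rounded. The algebra maintains full float precision — rounded once at the end: four significant digits.
Hardness H = 941.0 MPa = 9.410e+08 Pa.
Working in SI base units: W = 58.02 N, H = 9.410e+08 Pa, K = 8.045e-04.
Sliding wear rate dV/dL = K·W/H, so: 8.045e-04 · 58.02 / 9.410e+08 = 4.960e-11 m³/m.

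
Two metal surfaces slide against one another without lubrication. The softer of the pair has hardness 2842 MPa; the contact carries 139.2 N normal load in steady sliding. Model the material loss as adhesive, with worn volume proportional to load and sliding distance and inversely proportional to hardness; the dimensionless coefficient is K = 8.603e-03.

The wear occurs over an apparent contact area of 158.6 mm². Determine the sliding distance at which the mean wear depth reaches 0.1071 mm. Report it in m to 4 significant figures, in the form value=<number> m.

value=40.31 m

The algebra holds full precision; intermediate values are shown rounded — a single final rounding to 4 significant figures.
Convert: Hardness H = 2842 MPa = 2.842e+09 Pa.
Convert: Contact area A = 158.6 mm² = 1.586e-04 m².
Convert: Depth limit h_lim = 0.1071 mm = 1.071e-04 m.
In SI base units: W = 139.2 N, H = 2.842e+09 Pa, K = 8.603e-03.
Wearable volume V_lim = h_lim·A = 1.071e-04 · 1.586e-04 = 1.699e-08 m³.
Life L = V_lim·H/(K·W) = 1.699e-08 · 2.842e+09 / (8.603e-03 · 139.2) = 40.31 m.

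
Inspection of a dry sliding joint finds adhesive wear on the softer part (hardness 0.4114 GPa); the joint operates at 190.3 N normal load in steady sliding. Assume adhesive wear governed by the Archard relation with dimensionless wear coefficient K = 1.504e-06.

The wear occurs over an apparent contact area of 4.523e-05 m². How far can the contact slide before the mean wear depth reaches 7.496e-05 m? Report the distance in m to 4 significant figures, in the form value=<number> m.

Printed values are rounded. Each operation runs at full float precision, and one final rounding, at 4 significant figures.
Convert: Hardness H = 0.4114 GPa = 4.114e+08 Pa.
In SI base units: W = 190.3 N, H = 4.114e+08 Pa, K = 1.504e-06.
At the depth limit, V_lim = h_lim·A = 7.496e-05 · 4.523e-05 = 3.390e-09 m³.
So the life L = V_lim·H/(K·W) = 3.390e-09 · 4.114e+08 / (1.504e-06 · 190.3) = 4873 m.

value=4873 m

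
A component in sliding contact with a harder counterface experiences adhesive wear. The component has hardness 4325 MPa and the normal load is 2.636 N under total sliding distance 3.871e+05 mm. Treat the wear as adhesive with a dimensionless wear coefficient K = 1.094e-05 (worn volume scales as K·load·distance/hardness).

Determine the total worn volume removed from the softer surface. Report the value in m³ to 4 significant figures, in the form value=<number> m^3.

value=2.581e-12 m^3

Printed values are rounded. The algebra holds exact precision; one final rounding: four significant digits.
Total distance L = 3.871e+05 mm = 387.1 m.
Hardness H = 4325 MPa = 4.325e+09 Pa.
Expressed in SI base units: W = 2.636 N, H = 4.325e+09 Pa, K = 1.094e-05.
Volume removed: V = K·W·L/H = 1.094e-05 · 2.636 · 387.1 / 4.325e+09 = 2.581e-12 m³.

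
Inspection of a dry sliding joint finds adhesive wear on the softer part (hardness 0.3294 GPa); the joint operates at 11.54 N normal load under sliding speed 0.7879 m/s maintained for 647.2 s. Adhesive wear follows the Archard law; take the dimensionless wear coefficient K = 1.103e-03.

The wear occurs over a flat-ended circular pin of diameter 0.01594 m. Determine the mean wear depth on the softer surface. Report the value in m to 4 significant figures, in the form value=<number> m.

Displayed values are rounded. All working math maintains full float precision; a lone final rounding to four significant digits.
Distance L = v·t = 0.7879 m/s × 647.2 s = 509.9 m.
Hardness H = 0.3294 GPa = 3.294e+08 Pa.
Contact area A = π·d²/4 = π·(0.01594 m)²/4 = 1.996e-04 m².
As SI base values: W = 11.54 N, H = 3.294e+08 Pa, K = 1.103e-03.
Worn volume V = K·W·L/H = 1.103e-03 · 11.54 · 509.9 / 3.294e+08 = 1.970e-08 m³.
Mean wear depth h = V/A = 1.970e-08 / 1.996e-04 = 9.874e-05 m.

value=9.874e-05 m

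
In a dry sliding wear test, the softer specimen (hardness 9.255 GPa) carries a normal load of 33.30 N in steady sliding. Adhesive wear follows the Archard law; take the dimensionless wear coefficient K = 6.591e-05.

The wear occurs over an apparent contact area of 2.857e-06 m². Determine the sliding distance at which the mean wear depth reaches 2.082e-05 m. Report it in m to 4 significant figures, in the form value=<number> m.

Every step holds full float precision, and the intermediates are displayed rounded. Rounded just once to 4 significant digits.
Convert: Hardness H = 9.255 GPa = 9.255e+09 Pa.
In SI base units: W = 33.30 N, H = 9.255e+09 Pa, K = 6.591e-05.
Volume at the limit: V_lim = h_lim·A = 2.082e-05 · 2.857e-06 = 5.948e-11 m³.
Inverting, life L = V_lim·H/(K·W) = 5.948e-11 · 9.255e+09 / (6.591e-05 · 33.30) = 250.8 m.

value=250.8 m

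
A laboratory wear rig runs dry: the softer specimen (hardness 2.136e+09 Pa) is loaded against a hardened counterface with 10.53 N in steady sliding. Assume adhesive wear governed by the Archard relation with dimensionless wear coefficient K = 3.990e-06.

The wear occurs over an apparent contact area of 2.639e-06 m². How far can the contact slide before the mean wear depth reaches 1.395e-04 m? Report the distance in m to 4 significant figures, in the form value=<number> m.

All arithmetic keeps full float precision. Intermediate values appear rounded. Rounded just once to four significant digits.
Expressed in SI base units: W = 10.53 N, H = 2.136e+09 Pa, K = 3.990e-06.
Wearable volume V_lim = h_lim·A = 1.395e-04 · 2.639e-06 = 3.681e-10 m³.
Life L = V_lim·H/(K·W) = 3.681e-10 · 2.136e+09 / (3.990e-06 · 10.53) = 1.872e+04 m.

value=1.872e+04 m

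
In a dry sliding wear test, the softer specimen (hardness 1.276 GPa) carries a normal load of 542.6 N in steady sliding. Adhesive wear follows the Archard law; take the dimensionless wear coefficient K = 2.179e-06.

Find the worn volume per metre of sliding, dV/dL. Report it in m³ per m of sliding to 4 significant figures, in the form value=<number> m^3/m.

Every step holds full float precision, and intermediate values appear rounded, and a single final rounding, at 4 significant figures.
Hardness H = 1.276 GPa = 1.276e+09 Pa.
Collected in SI base units: W = 542.6 N, H = 1.276e+09 Pa, K = 2.179e-06.
Wear rate dV/dL = K·W/H: 2.179e-06 · 542.6 / 1.276e+09 = 9.266e-13 m³/m.

value=9.266e-13 m^3/m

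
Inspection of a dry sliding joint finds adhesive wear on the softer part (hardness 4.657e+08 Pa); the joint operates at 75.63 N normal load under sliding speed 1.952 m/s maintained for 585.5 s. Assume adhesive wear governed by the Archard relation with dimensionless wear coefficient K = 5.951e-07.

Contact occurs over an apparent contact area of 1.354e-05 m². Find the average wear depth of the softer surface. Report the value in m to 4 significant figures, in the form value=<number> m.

Intermediate values are displayed rounded, and every step holds full precision — rounded just once, at four significant figures.
Convert: The distance L = v·t = 1.952 m/s × 585.5 s = 1143 m.
Expressed in SI base units: W = 75.63 N, H = 4.657e+08 Pa, K = 5.951e-07.
Volume removed: V = K·W·L/H = 5.951e-07 · 75.63 · 1143 / 4.657e+08 = 1.105e-10 m³.
Average depth h = V/A = 1.105e-10 / 1.354e-05 = 8.158e-06 m.

value=8.158e-06 m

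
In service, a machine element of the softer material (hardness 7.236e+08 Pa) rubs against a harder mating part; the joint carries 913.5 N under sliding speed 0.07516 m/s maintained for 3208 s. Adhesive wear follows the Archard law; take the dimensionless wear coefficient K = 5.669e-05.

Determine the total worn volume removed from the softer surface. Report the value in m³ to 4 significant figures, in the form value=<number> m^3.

Intermediate values are printed rounded — all working math maintains full precision. Rounded just once, at four significant digits.
Convert: The distance L = v·t = 0.07516 m/s × 3208 s = 241.1 m.
In SI base units, W = 913.5 N, H = 7.236e+08 Pa, K = 5.669e-05.
Archard relation: V = K·W·L/H = 5.669e-05 · 913.5 · 241.1 / 7.236e+08 = 1.726e-08 m³.

value=1.726e-08 m^3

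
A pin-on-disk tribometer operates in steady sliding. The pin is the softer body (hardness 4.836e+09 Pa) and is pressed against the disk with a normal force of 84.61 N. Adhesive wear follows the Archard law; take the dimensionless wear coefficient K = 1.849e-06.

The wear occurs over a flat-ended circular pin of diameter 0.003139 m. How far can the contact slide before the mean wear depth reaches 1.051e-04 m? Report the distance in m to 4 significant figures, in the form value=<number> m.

value=2.514e+04 m

Intermediate values appear rounded — each operation holds full float precision; one final rounding to 4 significant figures.
Contact area A = π·d²/4 = π·(0.003139 m)²/4 = 7.739e-06 m².
Expressed in SI base units: W = 84.61 N, H = 4.836e+09 Pa, K = 1.849e-06.
At the depth limit, V_lim = h_lim·A = 1.051e-04 · 7.739e-06 = 8.133e-10 m³.
Thus life L = V_lim·H/(K·W) = 8.133e-10 · 4.836e+09 / (1.849e-06 · 84.61) = 2.514e+04 m.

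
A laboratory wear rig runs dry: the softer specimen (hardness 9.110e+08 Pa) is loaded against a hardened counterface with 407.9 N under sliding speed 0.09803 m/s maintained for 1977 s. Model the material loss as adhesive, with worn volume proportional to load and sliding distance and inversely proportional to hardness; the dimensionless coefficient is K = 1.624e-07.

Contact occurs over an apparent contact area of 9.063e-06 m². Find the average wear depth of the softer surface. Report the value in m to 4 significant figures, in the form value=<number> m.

Every step carries exact precision. Displayed values are rounded; a single final rounding: 4 significant figures.
Convert: Distance L = v·t = 0.09803 m/s × 1977 s = 193.8 m.
SI base units throughout: W = 407.9 N, H = 9.110e+08 Pa, K = 1.624e-07.
Worn volume V = K·W·L/H = 1.624e-07 · 407.9 · 193.8 / 9.110e+08 = 1.409e-11 m³.
Mean wear depth h = V/A = 1.409e-11 / 9.063e-06 = 1.555e-06 m.

value=1.555e-06 m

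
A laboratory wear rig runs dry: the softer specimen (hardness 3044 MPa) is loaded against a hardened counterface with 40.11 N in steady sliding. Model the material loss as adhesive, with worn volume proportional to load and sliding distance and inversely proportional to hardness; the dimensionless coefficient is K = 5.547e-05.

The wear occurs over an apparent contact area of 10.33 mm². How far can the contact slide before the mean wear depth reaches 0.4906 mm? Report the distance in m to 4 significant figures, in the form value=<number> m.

Intermediate values are printed rounded — every step holds full float precision; a lone final rounding: four significant figures.
Convert: Hardness H = 3044 MPa = 3.044e+09 Pa.
Convert: Contact area A = 10.33 mm² = 1.033e-05 m².
Convert: Depth limit h_lim = 0.4906 mm = 4.906e-04 m.
In SI base units: W = 40.11 N, H = 3.044e+09 Pa, K = 5.547e-05.
Limit volume V_lim = h_lim·A = 4.906e-04 · 1.033e-05 = 5.068e-09 m³.
Life L = V_lim·H/(K·W) = 5.068e-09 · 3.044e+09 / (5.547e-05 · 40.11) = 6934 m.

value=6934 m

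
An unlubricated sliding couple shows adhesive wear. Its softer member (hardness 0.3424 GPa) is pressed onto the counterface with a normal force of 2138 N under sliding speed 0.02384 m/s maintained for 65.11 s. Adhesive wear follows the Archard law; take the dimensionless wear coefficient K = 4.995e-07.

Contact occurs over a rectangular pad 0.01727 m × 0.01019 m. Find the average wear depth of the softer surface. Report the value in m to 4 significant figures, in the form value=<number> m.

value=2.751e-08 m

Printed values are rounded; all arithmetic holds full precision. Rounded once at the end to four significant figures.
Convert: Path length L = v·t = 0.02384 m/s × 65.11 s = 1.552 m.
Convert: Hardness H = 0.3424 GPa = 3.424e+08 Pa.
Convert: Contact area A = 0.01727 m × 0.01019 m = 1.760e-04 m².
In SI base units: W = 2138 N, H = 3.424e+08 Pa, K = 4.995e-07.
Archard volume V = K·W·L/H = 4.995e-07 · 2138 · 1.552 / 3.424e+08 = 4.841e-12 m³.
Depth of wear h = V/A = 4.841e-12 / 1.760e-04 = 2.751e-08 m.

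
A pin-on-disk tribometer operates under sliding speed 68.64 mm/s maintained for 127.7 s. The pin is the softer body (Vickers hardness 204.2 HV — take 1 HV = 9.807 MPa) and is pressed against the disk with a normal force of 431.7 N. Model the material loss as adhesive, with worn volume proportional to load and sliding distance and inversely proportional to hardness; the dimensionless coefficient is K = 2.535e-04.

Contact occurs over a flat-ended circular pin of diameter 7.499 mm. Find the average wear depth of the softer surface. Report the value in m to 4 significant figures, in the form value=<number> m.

value=1.085e-05 m

Shown intermediates are rounded; the algebra carries exact precision, and rounded just once: 4 significant digits.
Sliding speed v = 68.64 mm/s = 0.06864 m/s. Distance covered L = v·t = 0.06864 m/s × 127.7 s = 8.765 m.
Hardness H = 204.2 HV × 9.807 MPa/HV = 2003 MPa = 2.003e+09 Pa.
Pin diameter d = 7.499 mm = 0.007499 m. Contact area A = π·d²/4 = π·(0.007499 m)²/4 = 4.417e-05 m².
Working in SI base units: W = 431.7 N, H = 2.003e+09 Pa, K = 2.535e-04.
Archard relation: V = K·W·L/H = 2.535e-04 · 431.7 · 8.765 / 2.003e+09 = 4.790e-10 m³.
Mean wear depth h = V/A = 4.790e-10 / 4.417e-05 = 1.085e-05 m.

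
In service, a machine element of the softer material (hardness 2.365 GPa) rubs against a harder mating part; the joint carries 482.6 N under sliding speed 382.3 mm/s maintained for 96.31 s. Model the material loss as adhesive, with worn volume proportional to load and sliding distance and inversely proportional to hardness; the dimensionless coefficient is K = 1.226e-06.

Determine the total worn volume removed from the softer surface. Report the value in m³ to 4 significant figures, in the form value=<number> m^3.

value=9.211e-12 m^3

The intermediates are printed rounded — all working math holds full precision, and a lone final rounding to 4 significant digits.
Convert: Sliding speed v = 382.3 mm/s = 0.3823 m/s. Distance L = v·t = 0.3823 m/s × 96.31 s = 36.82 m.
Convert: Hardness H = 2.365 GPa = 2.365e+09 Pa.
SI base units throughout: W = 482.6 N, H = 2.365e+09 Pa, K = 1.226e-06.
Archard volume V = K·W·L/H = 1.226e-06 · 482.6 · 36.82 / 2.365e+09 = 9.211e-12 m³.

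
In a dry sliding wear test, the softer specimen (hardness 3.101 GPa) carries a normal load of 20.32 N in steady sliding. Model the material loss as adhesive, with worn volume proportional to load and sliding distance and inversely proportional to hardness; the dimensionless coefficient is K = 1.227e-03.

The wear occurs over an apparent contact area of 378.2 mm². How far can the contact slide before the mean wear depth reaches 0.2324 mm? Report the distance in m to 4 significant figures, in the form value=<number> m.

The algebra holds full float precision; intermediates are shown rounded — rounded once at the end to four significant figures.
Convert: Hardness H = 3.101 GPa = 3.101e+09 Pa.
Convert: Contact area A = 378.2 mm² = 3.782e-04 m².
Convert: Depth limit h_lim = 0.2324 mm = 2.324e-04 m.
Restated in SI base units: W = 20.32 N, H = 3.101e+09 Pa, K = 1.227e-03.
Allowed volume V_lim = h_lim·A = 2.324e-04 · 3.782e-04 = 8.789e-08 m³.
Inverting, life L = V_lim·H/(K·W) = 8.789e-08 · 3.101e+09 / (1.227e-03 · 20.32) = 1.093e+04 m.

value=1.093e+04 m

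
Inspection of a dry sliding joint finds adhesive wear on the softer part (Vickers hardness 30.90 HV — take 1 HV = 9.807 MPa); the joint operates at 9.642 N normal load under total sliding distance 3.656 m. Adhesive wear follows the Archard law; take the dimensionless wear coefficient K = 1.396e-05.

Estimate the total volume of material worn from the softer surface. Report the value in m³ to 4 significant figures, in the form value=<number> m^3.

value=1.624e-12 m^3

The intermediates are printed rounded, and the algebra carries exact precision. Rounded once at the end, at 4 significant figures.
Convert: Hardness H = 30.90 HV × 9.807 MPa/HV = 303.0 MPa = 3.030e+08 Pa.
Restated in SI base units: W = 9.642 N, H = 3.030e+08 Pa, K = 1.396e-05.
Worn volume V = K·W·L/H = 1.396e-05 · 9.642 · 3.656 / 3.030e+08 = 1.624e-12 m³.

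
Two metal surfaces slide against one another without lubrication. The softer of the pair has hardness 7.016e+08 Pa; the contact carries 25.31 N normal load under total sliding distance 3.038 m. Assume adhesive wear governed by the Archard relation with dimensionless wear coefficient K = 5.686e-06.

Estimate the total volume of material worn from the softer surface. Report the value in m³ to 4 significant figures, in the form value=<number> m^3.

value=6.232e-13 m^3

Each operation holds full precision; intermediates are shown rounded, and one last rounding: four significant digits.
Restated in SI base units: W = 25.31 N, H = 7.016e+08 Pa, K = 5.686e-06.
The Archard volume V = K·W·L/H = 5.686e-06 · 25.31 · 3.038 / 7.016e+08 = 6.232e-13 m³.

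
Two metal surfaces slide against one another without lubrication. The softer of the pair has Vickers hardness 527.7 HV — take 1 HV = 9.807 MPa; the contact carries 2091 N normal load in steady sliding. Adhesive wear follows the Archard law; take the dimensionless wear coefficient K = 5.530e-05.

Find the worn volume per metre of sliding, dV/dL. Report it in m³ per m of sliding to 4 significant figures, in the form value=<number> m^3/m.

Displayed values are rounded, and the computation keeps full precision; a single final rounding, at four significant digits.
Hardness H = 527.7 HV × 9.807 MPa/HV = 5175 MPa = 5.175e+09 Pa.
SI base units throughout: W = 2091 N, H = 5.175e+09 Pa, K = 5.530e-05.
Sliding wear rate dV/dL = K·W/H, per unit distance: 5.530e-05 · 2091 / 5.175e+09 = 2.234e-11 m³/m.

value=2.234e-11 m^3/m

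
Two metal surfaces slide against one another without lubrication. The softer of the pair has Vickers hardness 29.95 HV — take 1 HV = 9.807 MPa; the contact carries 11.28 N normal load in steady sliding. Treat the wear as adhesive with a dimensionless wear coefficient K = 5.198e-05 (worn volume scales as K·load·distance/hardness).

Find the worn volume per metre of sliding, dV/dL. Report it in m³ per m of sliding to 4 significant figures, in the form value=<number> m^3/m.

Displayed values are rounded — every step holds full precision. Rounded just once, at 4 significant figures.
Hardness H = 29.95 HV × 9.807 MPa/HV = 293.7 MPa = 2.937e+08 Pa.
Expressed in SI base units: W = 11.28 N, H = 2.937e+08 Pa, K = 5.198e-05.
The wear rate dV/dL = K·W/H, per unit distance: 5.198e-05 · 11.28 / 2.937e+08 = 1.996e-12 m³/m.

value=1.996e-12 m^3/m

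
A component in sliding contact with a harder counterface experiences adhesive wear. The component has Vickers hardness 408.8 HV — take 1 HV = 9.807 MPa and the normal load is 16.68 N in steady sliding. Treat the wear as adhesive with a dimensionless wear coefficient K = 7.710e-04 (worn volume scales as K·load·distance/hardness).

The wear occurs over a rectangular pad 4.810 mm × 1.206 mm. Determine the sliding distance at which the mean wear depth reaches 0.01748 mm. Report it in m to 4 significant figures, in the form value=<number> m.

Intermediates are printed rounded. All working math holds full float precision. Rounded just once: 4 significant digits.
Hardness H = 408.8 HV × 9.807 MPa/HV = 4009 MPa = 4.009e+09 Pa.
Pad sides 4.810 mm × 1.206 mm = 0.004810 m × 0.001206 m. Contact area A = 0.004810 m × 0.001206 m = 5.801e-06 m².
Depth limit h_lim = 0.01748 mm = 1.748e-05 m.
Expressed in SI base units: W = 16.68 N, H = 4.009e+09 Pa, K = 7.710e-04.
Wearable volume V_lim = h_lim·A = 1.748e-05 · 5.801e-06 = 1.014e-10 m³.
So the life L = V_lim·H/(K·W) = 1.014e-10 · 4.009e+09 / (7.710e-04 · 16.68) = 31.61 m.

value=31.61 m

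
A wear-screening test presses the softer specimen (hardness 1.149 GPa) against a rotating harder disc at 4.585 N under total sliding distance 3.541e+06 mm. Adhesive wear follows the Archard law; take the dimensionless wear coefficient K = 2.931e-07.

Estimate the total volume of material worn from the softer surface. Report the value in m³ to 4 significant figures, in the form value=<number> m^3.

Intermediate values appear rounded; each operation runs at exact precision — one last rounding to 4 significant figures.
Convert: Distance L = 3.541e+06 mm = 3541 m.
Convert: Hardness H = 1.149 GPa = 1.149e+09 Pa.
In SI base units, W = 4.585 N, H = 1.149e+09 Pa, K = 2.931e-07.
The Archard volume V = K·W·L/H = 2.931e-07 · 4.585 · 3541 / 1.149e+09 = 4.142e-12 m³.

value=4.142e-12 m^3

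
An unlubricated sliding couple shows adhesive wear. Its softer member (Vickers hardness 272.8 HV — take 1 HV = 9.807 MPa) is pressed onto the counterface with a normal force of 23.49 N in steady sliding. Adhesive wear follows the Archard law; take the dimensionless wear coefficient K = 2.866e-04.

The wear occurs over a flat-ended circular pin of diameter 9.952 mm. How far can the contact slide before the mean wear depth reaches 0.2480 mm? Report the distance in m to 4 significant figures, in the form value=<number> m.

value=7666 m

All working math runs at exact precision. Intermediates are shown rounded — rounded just once: four significant figures.
Convert: Hardness H = 272.8 HV × 9.807 MPa/HV = 2675 MPa = 2.675e+09 Pa.
Convert: Pin diameter d = 9.952 mm = 0.009952 m. Contact area A = π·d²/4 = π·(0.009952 m)²/4 = 7.779e-05 m².
Convert: Depth limit h_lim = 0.2480 mm = 2.480e-04 m.
Restated in SI base units: W = 23.49 N, H = 2.675e+09 Pa, K = 2.866e-04.
At the depth limit, V_lim = h_lim·A = 2.480e-04 · 7.779e-05 = 1.929e-08 m³.
Thus life L = V_lim·H/(K·W) = 1.929e-08 · 2.675e+09 / (2.866e-04 · 23.49) = 7666 m.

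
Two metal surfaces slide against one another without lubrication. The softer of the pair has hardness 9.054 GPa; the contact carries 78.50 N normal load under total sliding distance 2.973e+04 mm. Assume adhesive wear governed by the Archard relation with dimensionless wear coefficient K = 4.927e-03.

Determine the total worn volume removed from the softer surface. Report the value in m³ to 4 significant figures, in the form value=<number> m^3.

value=1.270e-09 m^3

Intermediates are printed rounded. The computation carries full float precision. Rounded once at the end, at four significant figures.
Convert: Distance L = 2.973e+04 mm = 29.73 m.
Convert: Hardness H = 9.054 GPa = 9.054e+09 Pa.
Collected in SI base units: W = 78.50 N, H = 9.054e+09 Pa, K = 4.927e-03.
Archard volume V = K·W·L/H = 4.927e-03 · 78.50 · 29.73 / 9.054e+09 = 1.270e-09 m³.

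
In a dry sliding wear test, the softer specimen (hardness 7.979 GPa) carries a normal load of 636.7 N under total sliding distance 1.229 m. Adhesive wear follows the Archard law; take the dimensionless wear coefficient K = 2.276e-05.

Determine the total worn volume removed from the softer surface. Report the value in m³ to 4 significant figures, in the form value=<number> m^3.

value=2.232e-12 m^3

All working math maintains exact precision. Intermediate values are displayed rounded. Rounded once at the end: four significant figures.
Hardness H = 7.979 GPa = 7.979e+09 Pa.
Collected in SI base units: W = 636.7 N, H = 7.979e+09 Pa, K = 2.276e-05.
Archard volume V = K·W·L/H = 2.276e-05 · 636.7 · 1.229 / 7.979e+09 = 2.232e-12 m³.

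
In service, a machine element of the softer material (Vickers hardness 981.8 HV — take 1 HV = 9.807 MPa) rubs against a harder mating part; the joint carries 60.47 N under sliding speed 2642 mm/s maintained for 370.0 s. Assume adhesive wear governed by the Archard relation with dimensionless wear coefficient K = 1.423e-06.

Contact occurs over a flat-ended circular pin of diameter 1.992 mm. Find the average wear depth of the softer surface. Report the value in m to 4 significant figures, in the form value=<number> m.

The algebra runs at exact precision, and the intermediates are shown rounded — a lone final rounding to four significant digits.
Convert: Sliding speed v = 2642 mm/s = 2.642 m/s. The distance L = v·t = 2.642 m/s × 370.0 s = 977.5 m.
Convert: Hardness H = 981.8 HV × 9.807 MPa/HV = 9629 MPa = 9.629e+09 Pa.
Convert: Pin diameter d = 1.992 mm = 0.001992 m. Contact area A = π·d²/4 = π·(0.001992 m)²/4 = 3.117e-06 m².
Expressed in SI base units: W = 60.47 N, H = 9.629e+09 Pa, K = 1.423e-06.
Archard relation: V = K·W·L/H = 1.423e-06 · 60.47 · 977.5 / 9.629e+09 = 8.736e-12 m³.
Average depth h = V/A = 8.736e-12 / 3.117e-06 = 2.803e-06 m.

value=2.803e-06 m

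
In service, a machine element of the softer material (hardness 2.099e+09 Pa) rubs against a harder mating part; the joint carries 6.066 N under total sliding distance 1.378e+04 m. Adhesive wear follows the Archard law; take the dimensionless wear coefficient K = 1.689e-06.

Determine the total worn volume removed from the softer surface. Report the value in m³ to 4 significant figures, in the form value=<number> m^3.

The intermediates are shown rounded — all arithmetic keeps exact precision; one last rounding: 4 significant digits.
As SI base values: W = 6.066 N, H = 2.099e+09 Pa, K = 1.689e-06.
Worn volume V = K·W·L/H = 1.689e-06 · 6.066 · 1.378e+04 / 2.099e+09 = 6.726e-11 m³.

value=6.726e-11 m^3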